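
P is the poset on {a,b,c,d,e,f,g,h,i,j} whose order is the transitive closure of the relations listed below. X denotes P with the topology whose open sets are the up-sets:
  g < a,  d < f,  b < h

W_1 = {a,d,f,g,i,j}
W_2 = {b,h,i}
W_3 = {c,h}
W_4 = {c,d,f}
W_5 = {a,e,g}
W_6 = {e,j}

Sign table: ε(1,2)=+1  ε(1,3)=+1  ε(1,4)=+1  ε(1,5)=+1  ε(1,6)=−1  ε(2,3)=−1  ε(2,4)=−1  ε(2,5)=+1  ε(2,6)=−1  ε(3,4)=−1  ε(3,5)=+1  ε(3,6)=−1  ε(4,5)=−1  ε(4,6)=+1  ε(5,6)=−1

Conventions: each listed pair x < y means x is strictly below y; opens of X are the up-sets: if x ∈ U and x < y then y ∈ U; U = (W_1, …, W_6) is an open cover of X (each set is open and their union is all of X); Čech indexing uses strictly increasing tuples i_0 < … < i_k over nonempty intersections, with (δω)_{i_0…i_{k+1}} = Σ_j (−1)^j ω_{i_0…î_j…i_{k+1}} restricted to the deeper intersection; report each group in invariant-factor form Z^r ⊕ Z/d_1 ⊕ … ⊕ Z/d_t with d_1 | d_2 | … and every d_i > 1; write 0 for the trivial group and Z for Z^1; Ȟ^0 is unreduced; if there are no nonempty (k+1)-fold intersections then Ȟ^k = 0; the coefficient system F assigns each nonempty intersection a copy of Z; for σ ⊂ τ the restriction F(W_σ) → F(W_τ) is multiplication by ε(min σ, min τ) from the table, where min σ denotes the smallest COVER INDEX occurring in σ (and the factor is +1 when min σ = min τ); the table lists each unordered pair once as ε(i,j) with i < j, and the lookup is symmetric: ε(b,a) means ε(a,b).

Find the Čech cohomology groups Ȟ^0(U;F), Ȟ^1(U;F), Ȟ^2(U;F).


Ȟ^0 = Z; Ȟ^1 = Z^2; Ȟ^2 = 0

nerve simplices:
  W12={i} W14={d,f} W15={a,g} W16={j} W23={h} W34={c} W56={e}
C dims 6,7; δ0: rk 5, SNF 1^5
degree 0: 6−5−0 = 1 → Ȟ^0 ≅ Z
degree 1: 7−0−5 = 2 → Ȟ^1 ≅ Z^2
degree 2: 0−0−0 = 0 → Ȟ^2 ≅ 0


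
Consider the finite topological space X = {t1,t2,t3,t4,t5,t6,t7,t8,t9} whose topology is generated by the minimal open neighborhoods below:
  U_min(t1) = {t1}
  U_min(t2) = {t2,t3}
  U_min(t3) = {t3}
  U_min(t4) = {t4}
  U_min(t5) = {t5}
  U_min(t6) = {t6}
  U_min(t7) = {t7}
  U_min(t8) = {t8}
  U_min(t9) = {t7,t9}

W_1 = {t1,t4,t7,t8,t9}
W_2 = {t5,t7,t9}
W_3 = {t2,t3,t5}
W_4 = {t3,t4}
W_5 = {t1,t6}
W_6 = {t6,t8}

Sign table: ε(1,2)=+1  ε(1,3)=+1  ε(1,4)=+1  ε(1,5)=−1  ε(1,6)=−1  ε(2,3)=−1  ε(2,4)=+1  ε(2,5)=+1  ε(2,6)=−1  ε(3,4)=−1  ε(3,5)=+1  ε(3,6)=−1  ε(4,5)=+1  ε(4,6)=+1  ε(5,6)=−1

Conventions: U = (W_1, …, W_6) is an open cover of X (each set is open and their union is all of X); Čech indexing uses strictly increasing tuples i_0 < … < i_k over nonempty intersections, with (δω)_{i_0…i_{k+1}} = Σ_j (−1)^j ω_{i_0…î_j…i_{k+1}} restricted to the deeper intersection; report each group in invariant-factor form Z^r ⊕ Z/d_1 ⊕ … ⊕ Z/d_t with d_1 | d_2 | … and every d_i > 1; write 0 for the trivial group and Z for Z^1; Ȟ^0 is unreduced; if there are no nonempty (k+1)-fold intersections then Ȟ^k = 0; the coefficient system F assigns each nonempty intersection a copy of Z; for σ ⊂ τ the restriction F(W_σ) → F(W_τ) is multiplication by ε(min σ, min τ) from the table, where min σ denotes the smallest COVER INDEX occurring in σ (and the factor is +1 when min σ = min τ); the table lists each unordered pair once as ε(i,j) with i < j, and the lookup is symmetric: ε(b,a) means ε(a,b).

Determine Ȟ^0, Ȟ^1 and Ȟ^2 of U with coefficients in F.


intersection data:
  W12={t7,t9} W14={t4} W15={t1} W16={t8} W23={t5} W34={t3} W56={t6}
C dims 6,7; δ0: rk 6, SNF 1^5·2
Ȟ^0 = (6 − 6) − 0 = 0, so Ȟ^0 ≅ 0
Ȟ^1 = (7 − 0) − 6 = 1 plus torsion [2], so Ȟ^1 ≅ Z ⊕ Z/2
Ȟ^2 = (0 − 0) − 0 = 0, so Ȟ^2 ≅ 0

Ȟ^0 = 0, Ȟ^1 = Z ⊕ Z/2 and Ȟ^2 = 0


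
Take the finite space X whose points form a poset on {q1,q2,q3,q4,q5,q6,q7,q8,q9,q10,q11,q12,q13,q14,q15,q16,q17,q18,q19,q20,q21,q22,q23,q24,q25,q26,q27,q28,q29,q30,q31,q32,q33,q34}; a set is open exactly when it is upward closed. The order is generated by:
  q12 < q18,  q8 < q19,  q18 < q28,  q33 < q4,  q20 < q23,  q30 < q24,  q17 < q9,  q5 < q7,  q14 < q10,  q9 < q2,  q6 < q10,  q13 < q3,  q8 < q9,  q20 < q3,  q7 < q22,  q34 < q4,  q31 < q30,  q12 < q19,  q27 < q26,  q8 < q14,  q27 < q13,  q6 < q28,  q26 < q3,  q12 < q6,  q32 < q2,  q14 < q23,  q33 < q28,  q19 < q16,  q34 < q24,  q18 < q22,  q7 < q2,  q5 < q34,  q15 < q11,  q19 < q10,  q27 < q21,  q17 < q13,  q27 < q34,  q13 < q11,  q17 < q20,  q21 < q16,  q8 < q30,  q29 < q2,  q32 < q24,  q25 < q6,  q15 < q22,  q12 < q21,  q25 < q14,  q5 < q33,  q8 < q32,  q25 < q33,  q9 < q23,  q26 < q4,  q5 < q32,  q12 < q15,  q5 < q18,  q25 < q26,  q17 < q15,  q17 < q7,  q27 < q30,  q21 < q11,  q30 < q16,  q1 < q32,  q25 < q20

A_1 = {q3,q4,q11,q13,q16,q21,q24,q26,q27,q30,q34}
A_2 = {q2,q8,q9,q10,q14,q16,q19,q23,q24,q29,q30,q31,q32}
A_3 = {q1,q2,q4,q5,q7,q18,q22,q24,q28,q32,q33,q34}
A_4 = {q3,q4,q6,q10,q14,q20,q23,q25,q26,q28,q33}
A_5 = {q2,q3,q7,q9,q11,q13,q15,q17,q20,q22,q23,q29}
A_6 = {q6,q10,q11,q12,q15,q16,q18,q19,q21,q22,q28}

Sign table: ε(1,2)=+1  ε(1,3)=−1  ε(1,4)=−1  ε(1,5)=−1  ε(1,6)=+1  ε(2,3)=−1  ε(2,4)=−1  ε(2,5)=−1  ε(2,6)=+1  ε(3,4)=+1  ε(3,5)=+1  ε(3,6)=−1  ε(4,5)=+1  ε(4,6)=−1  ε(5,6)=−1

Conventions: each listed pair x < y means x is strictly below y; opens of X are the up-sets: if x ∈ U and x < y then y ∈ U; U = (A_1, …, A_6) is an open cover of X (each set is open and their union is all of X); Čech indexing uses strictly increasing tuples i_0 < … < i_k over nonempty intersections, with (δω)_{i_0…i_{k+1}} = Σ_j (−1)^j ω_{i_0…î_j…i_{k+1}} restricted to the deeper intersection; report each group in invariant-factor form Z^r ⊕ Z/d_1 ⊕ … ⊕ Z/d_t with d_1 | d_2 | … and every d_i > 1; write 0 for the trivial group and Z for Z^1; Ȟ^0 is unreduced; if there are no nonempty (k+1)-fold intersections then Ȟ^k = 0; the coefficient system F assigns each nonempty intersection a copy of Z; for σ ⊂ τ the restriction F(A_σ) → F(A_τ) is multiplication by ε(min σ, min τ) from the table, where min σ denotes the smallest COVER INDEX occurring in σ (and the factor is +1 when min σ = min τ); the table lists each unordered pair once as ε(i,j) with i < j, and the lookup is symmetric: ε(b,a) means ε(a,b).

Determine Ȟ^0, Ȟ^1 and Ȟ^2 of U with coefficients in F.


Ȟ^0(U;F) ≅ Z, Ȟ^1(U;F) ≅ 0, Ȟ^2(U;F) ≅ Z/2

nerve simplices:
  A12={q16,q24,q30} A13={q4,q24,q34} A14={q3,q4,q26} A15={q3,q11,q13} A16={q11,q16,q21} A23={q2,q24,q32} A24={q10,q14,q23} A25={q2,q9,q23,q29} A26={q10,q16,q19} A34={q4,q28,q33} A35={q2,q7,q22} A36={q18,q22,q28} A45={q3,q20,q23} A46={q6,q10,q28} A56={q11,q15,q22}
  A123={q24} A126={q16} A134={q4} A145={q3} A156={q11} A235={q2} A245={q23} A246={q10} A346={q28} A356={q22}
C dims 6,15,10; δ0: rk 5, SNF 1^5; δ1: rk 10, SNF 1^9·2
degree 0: 6−5−0 = 1 → Ȟ^0 ≅ Z
degree 1: 15−10−5 = 0 → Ȟ^1 ≅ 0
degree 2: 10−0−10 = 0 plus torsion [2] → Ȟ^2 ≅ Z/2


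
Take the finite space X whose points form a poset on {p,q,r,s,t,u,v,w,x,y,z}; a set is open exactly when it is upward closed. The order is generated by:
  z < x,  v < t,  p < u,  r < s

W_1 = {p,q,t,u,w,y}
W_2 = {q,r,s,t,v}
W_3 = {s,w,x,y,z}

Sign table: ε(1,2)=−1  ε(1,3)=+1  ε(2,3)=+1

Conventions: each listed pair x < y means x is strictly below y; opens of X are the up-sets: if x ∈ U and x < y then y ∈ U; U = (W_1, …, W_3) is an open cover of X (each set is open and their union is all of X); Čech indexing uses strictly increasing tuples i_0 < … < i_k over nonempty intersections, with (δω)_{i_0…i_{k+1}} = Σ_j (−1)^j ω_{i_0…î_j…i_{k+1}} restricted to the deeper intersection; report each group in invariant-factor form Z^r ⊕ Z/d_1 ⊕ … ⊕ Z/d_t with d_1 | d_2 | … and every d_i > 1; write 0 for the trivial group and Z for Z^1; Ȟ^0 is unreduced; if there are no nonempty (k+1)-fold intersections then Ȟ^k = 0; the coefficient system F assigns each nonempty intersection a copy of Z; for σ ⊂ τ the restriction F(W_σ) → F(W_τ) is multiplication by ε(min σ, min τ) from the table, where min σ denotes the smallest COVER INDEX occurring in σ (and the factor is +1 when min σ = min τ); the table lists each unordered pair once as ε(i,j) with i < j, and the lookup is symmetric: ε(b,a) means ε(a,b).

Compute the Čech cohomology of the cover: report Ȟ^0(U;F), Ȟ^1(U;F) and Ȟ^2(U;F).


Ȟ^0(U;F) ≅ 0, Ȟ^1(U;F) ≅ Z/2, Ȟ^2(U;F) ≅ 0

nonempty overlaps:
  W12={q,t} W13={w,y} W23={s}
C dims 3,3; δ0: rk 3, SNF 1^2·2
degree 0: 3−3−0 = 0 → Ȟ^0 ≅ 0
degree 1: 3−0−3 = 0 plus torsion [2] → Ȟ^1 ≅ Z/2
degree 2: 0−0−0 = 0 → Ȟ^2 ≅ 0


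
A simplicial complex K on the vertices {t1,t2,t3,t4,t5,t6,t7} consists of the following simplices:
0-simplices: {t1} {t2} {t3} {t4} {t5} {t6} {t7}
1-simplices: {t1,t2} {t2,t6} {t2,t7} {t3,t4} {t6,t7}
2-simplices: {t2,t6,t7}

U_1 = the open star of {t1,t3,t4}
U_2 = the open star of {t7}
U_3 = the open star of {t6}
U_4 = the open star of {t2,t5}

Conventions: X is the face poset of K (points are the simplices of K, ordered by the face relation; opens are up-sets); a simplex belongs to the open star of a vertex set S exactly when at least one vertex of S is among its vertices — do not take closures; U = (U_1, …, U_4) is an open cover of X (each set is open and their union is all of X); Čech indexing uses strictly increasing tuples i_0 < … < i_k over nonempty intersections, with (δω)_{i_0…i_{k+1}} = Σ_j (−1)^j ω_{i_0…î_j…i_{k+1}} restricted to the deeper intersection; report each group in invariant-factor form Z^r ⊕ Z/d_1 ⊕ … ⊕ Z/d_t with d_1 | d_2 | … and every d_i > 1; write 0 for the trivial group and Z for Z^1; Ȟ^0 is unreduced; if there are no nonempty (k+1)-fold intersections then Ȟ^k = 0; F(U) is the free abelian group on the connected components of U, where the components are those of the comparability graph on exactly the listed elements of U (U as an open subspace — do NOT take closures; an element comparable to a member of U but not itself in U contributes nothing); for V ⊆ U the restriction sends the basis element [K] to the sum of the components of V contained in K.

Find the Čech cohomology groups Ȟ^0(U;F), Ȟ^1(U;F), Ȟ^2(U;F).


nerve of the cover:
  U1={{t1},{t3},{t4},{t1,t2},{t3,t4}} U2={{t7},{t2,t7},{t6,t7},{t2,t6,t7}} U3={{t6},{t2,t6},{t6,t7},{t2,t6,t7}} U4={{t2},{t5},{t1,t2},{t2,t6},{t2,t7},{t2,t6,t7}}
  U14={{t1,t2}} U23={{t6,t7},{t2,t6,t7}} U24={{t2,t7},{t2,t6,t7}} U34={{t2,t6},{t2,t6,t7}}
  U234={{t2,t6,t7}}
components per intersection:
  U1: {{t1},{t1,t2}} {{t3},{t4},{t3,t4}}
  U2: {{t7},{t2,t7},{t6,t7},{t2,t6,t7}}
  U3: {{t6},{t2,t6},{t6,t7},{t2,t6,t7}}
  U4: {{t2},{t1,t2},{t2,t6},{t2,t7},{t2,t6,t7}} {{t5}}
  U14: {{t1,t2}}
  U23: {{t6,t7},{t2,t6,t7}}
  U24: {{t2,t7},{t2,t6,t7}}
  U34: {{t2,t6},{t2,t6,t7}}
  U234: {{t2,t6,t7}}
C dims 6,4,1; δ0: rk 3, SNF 1^3; δ1: rk 1, SNF 1^1
Ȟ^0 = (6 − 3) − 0 = 3, so Ȟ^0 ≅ Z^3
Ȟ^1 = (4 − 1) − 3 = 0, so Ȟ^1 ≅ 0
Ȟ^2 = (1 − 0) − 1 = 0, so Ȟ^2 ≅ 0

Ȟ^0 = Z^3, Ȟ^1 = 0, Ȟ^2 = 0


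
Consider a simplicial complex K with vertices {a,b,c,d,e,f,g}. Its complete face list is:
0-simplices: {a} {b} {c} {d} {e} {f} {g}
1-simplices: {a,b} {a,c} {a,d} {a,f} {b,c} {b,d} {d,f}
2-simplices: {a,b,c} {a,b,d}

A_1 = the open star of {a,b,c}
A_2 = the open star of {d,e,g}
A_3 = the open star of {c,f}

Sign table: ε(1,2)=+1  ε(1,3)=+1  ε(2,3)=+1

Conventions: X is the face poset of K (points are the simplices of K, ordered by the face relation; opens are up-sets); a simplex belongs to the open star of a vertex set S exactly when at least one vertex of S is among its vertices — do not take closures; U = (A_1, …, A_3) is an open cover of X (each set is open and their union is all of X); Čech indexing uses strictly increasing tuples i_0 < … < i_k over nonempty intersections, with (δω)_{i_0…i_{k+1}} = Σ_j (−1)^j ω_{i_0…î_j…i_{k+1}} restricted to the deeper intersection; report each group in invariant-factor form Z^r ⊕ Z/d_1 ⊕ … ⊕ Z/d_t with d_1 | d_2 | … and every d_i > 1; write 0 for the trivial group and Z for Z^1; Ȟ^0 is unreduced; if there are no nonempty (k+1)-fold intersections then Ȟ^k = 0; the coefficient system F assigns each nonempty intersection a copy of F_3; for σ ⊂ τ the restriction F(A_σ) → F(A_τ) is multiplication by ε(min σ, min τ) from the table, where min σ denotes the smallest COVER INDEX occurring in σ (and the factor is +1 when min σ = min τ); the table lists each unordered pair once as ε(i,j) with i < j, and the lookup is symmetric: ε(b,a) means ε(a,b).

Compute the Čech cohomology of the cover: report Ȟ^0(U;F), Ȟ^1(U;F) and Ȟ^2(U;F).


Ȟ^0 ≅ Z/3, Ȟ^1 ≅ Z/3, Ȟ^2 ≅ 0

intersection data:
  A1={{a},{b},{c},{a,b},{a,c},{a,d},{a,f},{b,c},{b,d},{a,b,c},{a,b,d}} A2={{d},{e},{g},{a,d},{b,d},{d,f},{a,b,d}} A3={{c},{f},{a,c},{a,f},{b,c},{d,f},{a,b,c}}
  A12={{a,d},{b,d},{a,b,d}} A13={{c},{a,c},{a,f},{b,c},{a,b,c}} A23={{d,f}}
C dims 3,3; δ0: rk_F3 2
Ȟ^0 = (3 − 2) − 0 = 1, so Ȟ^0 ≅ Z/3
Ȟ^1 = (3 − 0) − 2 = 1, so Ȟ^1 ≅ Z/3
Ȟ^2 = (0 − 0) − 0 = 0, so Ȟ^2 ≅ 0


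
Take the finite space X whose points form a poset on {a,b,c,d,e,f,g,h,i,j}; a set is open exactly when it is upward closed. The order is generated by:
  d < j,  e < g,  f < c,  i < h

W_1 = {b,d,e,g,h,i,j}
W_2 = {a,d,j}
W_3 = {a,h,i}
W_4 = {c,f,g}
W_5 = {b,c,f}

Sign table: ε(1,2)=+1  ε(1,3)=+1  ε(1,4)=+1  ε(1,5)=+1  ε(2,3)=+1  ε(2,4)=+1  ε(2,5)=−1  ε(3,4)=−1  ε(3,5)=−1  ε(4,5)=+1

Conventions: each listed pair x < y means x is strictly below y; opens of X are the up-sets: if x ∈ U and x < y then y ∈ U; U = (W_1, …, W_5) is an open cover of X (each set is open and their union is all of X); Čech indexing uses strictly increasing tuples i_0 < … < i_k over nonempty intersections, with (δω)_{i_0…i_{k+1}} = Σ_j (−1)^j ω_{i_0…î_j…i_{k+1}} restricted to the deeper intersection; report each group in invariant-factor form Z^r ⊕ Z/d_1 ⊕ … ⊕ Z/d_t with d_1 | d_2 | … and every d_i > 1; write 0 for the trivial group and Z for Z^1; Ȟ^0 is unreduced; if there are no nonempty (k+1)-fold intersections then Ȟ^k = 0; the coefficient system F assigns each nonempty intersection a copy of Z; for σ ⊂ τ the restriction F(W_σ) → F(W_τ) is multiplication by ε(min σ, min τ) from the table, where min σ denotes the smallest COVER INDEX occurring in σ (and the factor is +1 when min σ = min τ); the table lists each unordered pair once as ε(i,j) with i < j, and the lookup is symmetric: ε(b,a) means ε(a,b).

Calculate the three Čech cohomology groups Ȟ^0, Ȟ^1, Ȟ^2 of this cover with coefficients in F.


intersection data:
  W12={d,j} W13={h,i} W14={g} W15={b} W23={a} W45={c,f}
C dims 5,6; δ0: rk 4, SNF 1^4
Ȟ^0 = (5 − 4) − 0 = 1, so Ȟ^0 ≅ Z
Ȟ^1 = (6 − 0) − 4 = 2, so Ȟ^1 ≅ Z^2
Ȟ^2 = (0 − 0) − 0 = 0, so Ȟ^2 ≅ 0

Ȟ^0 ≅ Z; Ȟ^1 ≅ Z^2; Ȟ^2 ≅ 0


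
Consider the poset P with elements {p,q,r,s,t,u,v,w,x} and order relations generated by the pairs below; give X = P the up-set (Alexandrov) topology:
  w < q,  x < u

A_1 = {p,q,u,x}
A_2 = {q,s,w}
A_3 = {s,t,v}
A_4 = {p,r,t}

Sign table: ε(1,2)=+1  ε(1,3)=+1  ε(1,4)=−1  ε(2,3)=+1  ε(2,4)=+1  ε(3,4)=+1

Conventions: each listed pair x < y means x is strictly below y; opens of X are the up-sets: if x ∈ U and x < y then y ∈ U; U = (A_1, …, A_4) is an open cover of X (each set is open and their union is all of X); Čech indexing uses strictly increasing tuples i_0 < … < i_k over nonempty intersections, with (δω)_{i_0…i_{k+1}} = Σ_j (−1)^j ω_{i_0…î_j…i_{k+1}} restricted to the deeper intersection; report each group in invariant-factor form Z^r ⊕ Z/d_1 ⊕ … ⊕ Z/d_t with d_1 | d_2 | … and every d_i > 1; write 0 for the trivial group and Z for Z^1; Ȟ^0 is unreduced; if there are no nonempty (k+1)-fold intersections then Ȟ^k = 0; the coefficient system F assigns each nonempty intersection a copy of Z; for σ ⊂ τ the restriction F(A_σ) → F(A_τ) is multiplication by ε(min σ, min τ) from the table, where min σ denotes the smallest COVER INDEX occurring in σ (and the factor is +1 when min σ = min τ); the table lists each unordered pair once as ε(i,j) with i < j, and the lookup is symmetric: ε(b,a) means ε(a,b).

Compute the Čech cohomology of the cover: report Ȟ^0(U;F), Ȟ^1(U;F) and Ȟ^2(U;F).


nonempty intersections:
  A12={q} A14={p} A23={s} A34={t}
C dims 4,4; δ0: rk 4, SNF 1^3·2
Ȟ^0: (4−4)−0=0 ⇒ 0
Ȟ^1: (4−0)−4=0 plus torsion [2] ⇒ Z/2
Ȟ^2: (0−0)−0=0 ⇒ 0

Ȟ^0 ≅ 0, Ȟ^1 ≅ Z/2, Ȟ^2 ≅ 0


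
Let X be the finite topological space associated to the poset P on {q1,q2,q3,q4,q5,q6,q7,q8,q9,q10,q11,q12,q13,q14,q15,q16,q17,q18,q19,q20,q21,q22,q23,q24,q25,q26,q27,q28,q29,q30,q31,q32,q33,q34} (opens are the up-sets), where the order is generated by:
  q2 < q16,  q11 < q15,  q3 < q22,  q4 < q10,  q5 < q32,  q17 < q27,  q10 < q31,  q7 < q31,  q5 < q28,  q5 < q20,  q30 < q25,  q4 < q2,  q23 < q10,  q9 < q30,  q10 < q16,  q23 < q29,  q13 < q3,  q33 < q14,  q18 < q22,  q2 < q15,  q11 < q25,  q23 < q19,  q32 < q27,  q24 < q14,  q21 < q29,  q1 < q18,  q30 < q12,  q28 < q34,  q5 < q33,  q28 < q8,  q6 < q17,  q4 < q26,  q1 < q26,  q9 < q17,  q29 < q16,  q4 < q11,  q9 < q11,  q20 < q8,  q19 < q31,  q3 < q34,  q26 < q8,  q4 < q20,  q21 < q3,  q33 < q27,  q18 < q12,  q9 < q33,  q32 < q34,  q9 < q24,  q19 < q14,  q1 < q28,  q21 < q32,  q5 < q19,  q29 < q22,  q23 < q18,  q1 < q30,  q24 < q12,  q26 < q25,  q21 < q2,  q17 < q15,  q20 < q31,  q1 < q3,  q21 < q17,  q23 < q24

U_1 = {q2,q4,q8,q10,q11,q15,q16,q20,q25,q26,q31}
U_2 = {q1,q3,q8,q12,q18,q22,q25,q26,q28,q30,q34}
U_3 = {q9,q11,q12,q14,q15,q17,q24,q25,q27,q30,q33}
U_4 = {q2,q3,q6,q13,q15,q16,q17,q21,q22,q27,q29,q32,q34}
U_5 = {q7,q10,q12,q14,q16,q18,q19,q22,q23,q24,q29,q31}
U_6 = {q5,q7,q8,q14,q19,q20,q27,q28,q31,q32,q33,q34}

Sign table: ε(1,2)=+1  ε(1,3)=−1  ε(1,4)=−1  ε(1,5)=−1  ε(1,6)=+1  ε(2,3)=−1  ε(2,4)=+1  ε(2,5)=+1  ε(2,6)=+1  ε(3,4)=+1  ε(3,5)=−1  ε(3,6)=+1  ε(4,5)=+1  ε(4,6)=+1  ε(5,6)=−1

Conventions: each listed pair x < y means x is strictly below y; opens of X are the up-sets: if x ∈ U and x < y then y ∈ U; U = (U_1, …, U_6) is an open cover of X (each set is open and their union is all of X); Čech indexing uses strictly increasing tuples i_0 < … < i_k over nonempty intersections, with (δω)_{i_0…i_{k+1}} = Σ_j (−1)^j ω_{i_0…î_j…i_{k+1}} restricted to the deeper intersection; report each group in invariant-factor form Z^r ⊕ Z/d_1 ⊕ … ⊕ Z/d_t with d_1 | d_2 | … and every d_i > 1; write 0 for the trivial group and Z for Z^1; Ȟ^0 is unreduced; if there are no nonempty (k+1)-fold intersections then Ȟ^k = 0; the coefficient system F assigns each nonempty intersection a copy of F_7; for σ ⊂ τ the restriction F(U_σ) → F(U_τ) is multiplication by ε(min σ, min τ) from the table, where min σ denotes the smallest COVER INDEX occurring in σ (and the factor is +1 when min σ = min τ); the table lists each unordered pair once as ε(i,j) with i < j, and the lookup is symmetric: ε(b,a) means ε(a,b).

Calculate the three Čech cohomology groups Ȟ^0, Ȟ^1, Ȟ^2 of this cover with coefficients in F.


nerve of the cover:
  U12={q8,q25,q26} U13={q11,q15,q25} U14={q2,q15,q16} U15={q10,q16,q31} U16={q8,q20,q31} U23={q12,q25,q30} U24={q3,q22,q34} U25={q12,q18,q22} U26={q8,q28,q34} U34={q15,q17,q27} U35={q12,q14,q24} U36={q14,q27,q33} U45={q16,q22,q29} U46={q27,q32,q34} U56={q7,q14,q19,q31}
  U123={q25} U126={q8} U134={q15} U145={q16} U156={q31} U235={q12} U245={q22} U246={q34} U346={q27} U356={q14}
C dims 6,15,10; δ0: rk_F7 6; δ1: rk_F7 9
Ȟ^0 = (6 − 6) − 0 = 0, so Ȟ^0 ≅ 0
Ȟ^1 = (15 − 9) − 6 = 0, so Ȟ^1 ≅ 0
Ȟ^2 = (10 − 0) − 9 = 1, so Ȟ^2 ≅ Z/7

Ȟ^0 = 0; Ȟ^1 = 0; Ȟ^2 = Z/7


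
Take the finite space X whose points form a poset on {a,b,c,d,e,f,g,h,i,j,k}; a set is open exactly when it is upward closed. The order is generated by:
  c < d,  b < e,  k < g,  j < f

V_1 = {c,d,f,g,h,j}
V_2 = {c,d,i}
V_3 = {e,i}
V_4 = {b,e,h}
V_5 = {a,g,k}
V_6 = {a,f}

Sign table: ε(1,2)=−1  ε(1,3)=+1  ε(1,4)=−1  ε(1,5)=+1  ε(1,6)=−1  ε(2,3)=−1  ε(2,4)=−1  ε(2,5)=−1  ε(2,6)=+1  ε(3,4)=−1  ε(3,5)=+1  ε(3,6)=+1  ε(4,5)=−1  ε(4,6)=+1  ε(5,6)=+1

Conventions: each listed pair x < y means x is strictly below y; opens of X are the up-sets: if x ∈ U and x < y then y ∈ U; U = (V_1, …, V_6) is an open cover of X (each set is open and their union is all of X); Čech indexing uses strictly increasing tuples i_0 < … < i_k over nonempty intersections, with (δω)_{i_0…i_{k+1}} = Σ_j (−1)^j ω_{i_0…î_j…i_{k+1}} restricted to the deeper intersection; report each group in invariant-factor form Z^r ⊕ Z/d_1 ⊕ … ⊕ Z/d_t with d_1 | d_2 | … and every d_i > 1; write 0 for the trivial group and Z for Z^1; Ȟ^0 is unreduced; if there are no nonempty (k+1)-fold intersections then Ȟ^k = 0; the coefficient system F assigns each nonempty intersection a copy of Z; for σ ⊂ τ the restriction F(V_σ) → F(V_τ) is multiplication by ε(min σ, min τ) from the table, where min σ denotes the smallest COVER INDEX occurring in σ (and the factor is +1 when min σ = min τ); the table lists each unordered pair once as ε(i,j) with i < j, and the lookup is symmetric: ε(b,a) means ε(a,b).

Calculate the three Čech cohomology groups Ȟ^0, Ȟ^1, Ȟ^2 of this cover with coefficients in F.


Ȟ^0(U;F) ≅ 0, Ȟ^1(U;F) ≅ Z ⊕ Z/2 and Ȟ^2(U;F) ≅ 0

nerve simplices:
  V12={c,d} V14={h} V15={g} V16={f} V23={i} V34={e} V56={a}
C dims 6,7; δ0: rk 6, SNF 1^5·2
degree 0: 6−6−0 = 0 → Ȟ^0 ≅ 0
degree 1: 7−0−6 = 1 plus torsion [2] → Ȟ^1 ≅ Z ⊕ Z/2
degree 2: 0−0−0 = 0 → Ȟ^2 ≅ 0


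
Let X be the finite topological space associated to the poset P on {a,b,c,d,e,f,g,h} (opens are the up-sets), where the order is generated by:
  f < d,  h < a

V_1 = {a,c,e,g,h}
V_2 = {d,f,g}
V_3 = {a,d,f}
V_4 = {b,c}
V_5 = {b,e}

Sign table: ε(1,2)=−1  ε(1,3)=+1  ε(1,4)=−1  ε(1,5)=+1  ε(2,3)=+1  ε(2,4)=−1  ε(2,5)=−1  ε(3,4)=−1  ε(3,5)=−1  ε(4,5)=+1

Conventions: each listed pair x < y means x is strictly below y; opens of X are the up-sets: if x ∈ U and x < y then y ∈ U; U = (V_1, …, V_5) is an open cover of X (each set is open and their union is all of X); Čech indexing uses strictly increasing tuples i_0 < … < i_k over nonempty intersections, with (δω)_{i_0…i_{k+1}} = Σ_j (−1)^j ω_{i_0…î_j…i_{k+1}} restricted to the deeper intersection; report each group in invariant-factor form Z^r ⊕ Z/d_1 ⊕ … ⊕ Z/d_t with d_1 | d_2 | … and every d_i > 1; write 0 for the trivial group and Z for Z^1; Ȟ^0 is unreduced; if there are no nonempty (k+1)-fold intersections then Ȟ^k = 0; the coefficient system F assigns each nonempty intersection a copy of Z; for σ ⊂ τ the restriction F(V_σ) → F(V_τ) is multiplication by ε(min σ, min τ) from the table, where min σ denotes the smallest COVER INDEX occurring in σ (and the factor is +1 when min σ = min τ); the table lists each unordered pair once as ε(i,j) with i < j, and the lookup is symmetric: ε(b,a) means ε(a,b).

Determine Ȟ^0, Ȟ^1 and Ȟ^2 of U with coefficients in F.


nerve simplices:
  V12={g} V13={a} V14={c} V15={e} V23={d,f} V45={b}
C dims 5,6; δ0: rk 5, SNF 1^4·2
degree 0: 5−5−0 = 0 → Ȟ^0 ≅ 0
degree 1: 6−0−5 = 1 plus torsion [2] → Ȟ^1 ≅ Z ⊕ Z/2
degree 2: 0−0−0 = 0 → Ȟ^2 ≅ 0

Ȟ^0 = 0, Ȟ^1 = Z ⊕ Z/2 and Ȟ^2 = 0


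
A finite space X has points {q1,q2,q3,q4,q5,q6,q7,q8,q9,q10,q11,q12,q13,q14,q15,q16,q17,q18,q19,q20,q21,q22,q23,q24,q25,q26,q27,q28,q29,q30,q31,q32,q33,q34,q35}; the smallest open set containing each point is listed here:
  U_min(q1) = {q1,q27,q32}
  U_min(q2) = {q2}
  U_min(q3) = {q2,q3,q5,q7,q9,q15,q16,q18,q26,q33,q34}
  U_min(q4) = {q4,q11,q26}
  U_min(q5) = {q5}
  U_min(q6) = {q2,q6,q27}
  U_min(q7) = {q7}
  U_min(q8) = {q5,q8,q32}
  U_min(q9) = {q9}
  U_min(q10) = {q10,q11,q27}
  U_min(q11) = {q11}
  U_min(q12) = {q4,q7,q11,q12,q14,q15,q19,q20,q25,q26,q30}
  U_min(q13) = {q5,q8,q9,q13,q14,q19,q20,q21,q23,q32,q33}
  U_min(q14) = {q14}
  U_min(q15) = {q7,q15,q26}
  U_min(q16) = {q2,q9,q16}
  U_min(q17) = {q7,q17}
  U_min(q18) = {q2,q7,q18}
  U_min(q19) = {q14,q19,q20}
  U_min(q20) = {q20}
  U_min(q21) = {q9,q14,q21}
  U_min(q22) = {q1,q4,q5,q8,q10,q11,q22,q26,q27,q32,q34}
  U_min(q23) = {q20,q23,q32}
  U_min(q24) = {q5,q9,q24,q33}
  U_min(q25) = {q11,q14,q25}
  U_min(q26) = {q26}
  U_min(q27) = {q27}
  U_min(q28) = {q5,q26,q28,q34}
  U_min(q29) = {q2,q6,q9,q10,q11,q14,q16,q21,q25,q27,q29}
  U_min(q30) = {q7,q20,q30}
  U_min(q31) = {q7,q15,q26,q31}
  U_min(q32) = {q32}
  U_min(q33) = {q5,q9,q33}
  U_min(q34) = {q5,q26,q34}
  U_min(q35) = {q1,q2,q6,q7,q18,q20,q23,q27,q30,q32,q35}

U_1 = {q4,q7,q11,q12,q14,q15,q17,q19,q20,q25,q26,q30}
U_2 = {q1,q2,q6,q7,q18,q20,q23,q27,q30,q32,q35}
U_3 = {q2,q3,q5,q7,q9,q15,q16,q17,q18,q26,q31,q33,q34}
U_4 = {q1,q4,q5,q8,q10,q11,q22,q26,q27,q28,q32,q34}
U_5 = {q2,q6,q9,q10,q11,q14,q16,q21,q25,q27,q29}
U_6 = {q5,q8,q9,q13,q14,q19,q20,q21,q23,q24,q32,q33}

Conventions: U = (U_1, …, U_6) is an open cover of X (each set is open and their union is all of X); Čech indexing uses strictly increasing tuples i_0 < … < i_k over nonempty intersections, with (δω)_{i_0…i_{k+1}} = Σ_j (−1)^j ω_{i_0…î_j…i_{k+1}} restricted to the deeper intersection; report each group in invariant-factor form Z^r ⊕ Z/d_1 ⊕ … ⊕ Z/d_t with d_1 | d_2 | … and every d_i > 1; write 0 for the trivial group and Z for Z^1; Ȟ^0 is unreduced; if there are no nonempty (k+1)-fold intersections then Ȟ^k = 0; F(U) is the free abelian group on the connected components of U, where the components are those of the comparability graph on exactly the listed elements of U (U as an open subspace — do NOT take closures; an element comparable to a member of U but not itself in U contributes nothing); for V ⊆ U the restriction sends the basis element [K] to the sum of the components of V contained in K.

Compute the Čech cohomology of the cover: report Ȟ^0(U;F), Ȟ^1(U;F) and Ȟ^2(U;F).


Ȟ^0(U;F) ≅ Z,  Ȟ^1(U;F) ≅ 0,  Ȟ^2(U;F) ≅ Z/2

cover nerve:
  U12={q7,q20,q30} U13={q7,q15,q17,q26} U14={q4,q11,q26} U15={q11,q14,q25} U16={q14,q19,q20} U23={q2,q7,q18} U24={q1,q27,q32} U25={q2,q6,q27} U26={q20,q23,q32} U34={q5,q26,q34} U35={q2,q9,q16} U36={q5,q9,q33} U45={q10,q11,q27} U46={q5,q8,q32} U56={q9,q14,q21}
  U123={q7} U126={q20} U134={q26} U145={q11} U156={q14} U235={q2} U245={q27} U246={q32} U346={q5} U356={q9}
components per intersection:
  U1: {q4,q7,q11,q12,q14,q15,q17,q19,q20,q25,q26,q30}
  U2: {q1,q2,q6,q7,q18,q20,q23,q27,q30,q32,q35}
  U3: {q2,q3,q5,q7,q9,q15,q16,q17,q18,q26,q31,q33,q34}
  U4: {q1,q4,q5,q8,q10,q11,q22,q26,q27,q28,q32,q34}
  U5: {q2,q6,q9,q10,q11,q14,q16,q21,q25,q27,q29}
  U6: {q5,q8,q9,q13,q14,q19,q20,q21,q23,q24,q32,q33}
  U12: {q7,q20,q30}
  U13: {q7,q15,q17,q26}
  U14: {q4,q11,q26}
  U15: {q11,q14,q25}
  U16: {q14,q19,q20}
  U23: {q2,q7,q18}
  U24: {q1,q27,q32}
  U25: {q2,q6,q27}
  U26: {q20,q23,q32}
  U34: {q5,q26,q34}
  U35: {q2,q9,q16}
  U36: {q5,q9,q33}
  U45: {q10,q11,q27}
  U46: {q5,q8,q32}
  U56: {q9,q14,q21}
  U123: {q7}
  U126: {q20}
  U134: {q26}
  U145: {q11}
  U156: {q14}
  U235: {q2}
  U245: {q27}
  U246: {q32}
  U346: {q5}
  U356: {q9}
C dims 6,15,10; δ0: rk 5, SNF 1^5; δ1: rk 10, SNF 1^9·2
Ȟ^0: (6−5)−0=1 ⇒ Z
Ȟ^1: (15−10)−5=0 ⇒ 0
Ȟ^2: (10−0)−10=0 plus torsion [2] ⇒ Z/2


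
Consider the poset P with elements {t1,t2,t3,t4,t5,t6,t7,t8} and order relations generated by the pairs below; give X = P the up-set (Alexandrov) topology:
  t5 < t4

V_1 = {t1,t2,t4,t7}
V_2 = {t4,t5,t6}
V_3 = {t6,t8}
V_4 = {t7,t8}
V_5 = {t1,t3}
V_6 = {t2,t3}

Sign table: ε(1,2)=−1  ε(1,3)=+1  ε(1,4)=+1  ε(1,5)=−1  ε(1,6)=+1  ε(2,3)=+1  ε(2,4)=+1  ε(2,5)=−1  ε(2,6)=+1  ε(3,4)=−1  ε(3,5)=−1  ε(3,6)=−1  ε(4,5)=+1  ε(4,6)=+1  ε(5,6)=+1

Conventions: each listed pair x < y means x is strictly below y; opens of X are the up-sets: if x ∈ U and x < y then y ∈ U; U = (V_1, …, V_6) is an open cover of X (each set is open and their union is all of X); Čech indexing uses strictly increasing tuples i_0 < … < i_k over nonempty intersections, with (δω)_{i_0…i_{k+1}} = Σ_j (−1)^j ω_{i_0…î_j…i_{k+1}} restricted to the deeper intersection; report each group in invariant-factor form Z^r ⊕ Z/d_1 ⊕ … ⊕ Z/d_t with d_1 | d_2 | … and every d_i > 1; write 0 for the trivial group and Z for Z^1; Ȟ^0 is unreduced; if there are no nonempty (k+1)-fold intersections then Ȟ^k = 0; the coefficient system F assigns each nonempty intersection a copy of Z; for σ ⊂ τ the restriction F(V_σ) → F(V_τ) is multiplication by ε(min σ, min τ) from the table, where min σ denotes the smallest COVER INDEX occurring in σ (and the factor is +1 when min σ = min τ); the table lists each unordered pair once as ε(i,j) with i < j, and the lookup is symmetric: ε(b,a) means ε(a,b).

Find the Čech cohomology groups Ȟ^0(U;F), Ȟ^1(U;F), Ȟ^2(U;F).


nerve simplices:
  V12={t4} V14={t7} V15={t1} V16={t2} V23={t6} V34={t8} V56={t3}
C dims 6,7; δ0: rk 6, SNF 1^5·2
degree 0: 6−6−0 = 0 → Ȟ^0 ≅ 0
degree 1: 7−0−6 = 1 plus torsion [2] → Ȟ^1 ≅ Z ⊕ Z/2
degree 2: 0−0−0 = 0 → Ȟ^2 ≅ 0

Ȟ^0(U;F) ≅ 0, Ȟ^1(U;F) ≅ Z ⊕ Z/2 and Ȟ^2(U;F) ≅ 0


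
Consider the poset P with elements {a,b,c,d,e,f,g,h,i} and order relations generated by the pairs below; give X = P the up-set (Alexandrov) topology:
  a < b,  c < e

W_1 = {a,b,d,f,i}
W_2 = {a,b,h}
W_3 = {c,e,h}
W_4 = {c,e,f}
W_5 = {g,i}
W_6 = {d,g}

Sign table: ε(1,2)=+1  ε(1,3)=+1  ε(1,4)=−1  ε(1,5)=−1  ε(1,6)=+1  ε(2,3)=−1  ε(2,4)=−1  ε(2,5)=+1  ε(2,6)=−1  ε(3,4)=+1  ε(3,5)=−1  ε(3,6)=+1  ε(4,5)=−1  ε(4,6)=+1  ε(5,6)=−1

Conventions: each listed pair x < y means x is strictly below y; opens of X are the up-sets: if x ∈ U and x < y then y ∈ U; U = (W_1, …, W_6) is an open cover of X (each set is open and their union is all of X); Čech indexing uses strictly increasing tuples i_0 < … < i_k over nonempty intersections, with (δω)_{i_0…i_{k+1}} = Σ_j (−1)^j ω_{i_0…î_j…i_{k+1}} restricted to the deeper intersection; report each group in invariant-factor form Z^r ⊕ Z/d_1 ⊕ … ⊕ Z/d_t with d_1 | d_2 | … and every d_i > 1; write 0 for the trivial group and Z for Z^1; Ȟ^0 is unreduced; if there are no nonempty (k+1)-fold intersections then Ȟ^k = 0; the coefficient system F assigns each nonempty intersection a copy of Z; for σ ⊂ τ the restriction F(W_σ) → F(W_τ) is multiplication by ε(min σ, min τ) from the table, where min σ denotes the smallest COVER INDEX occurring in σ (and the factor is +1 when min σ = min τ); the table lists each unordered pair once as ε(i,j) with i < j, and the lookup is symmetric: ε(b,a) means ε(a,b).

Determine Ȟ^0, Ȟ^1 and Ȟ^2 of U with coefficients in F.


Ȟ^0 = Z, Ȟ^1 = Z^2 and Ȟ^2 = 0

nerve simplices:
  W12={a,b} W14={f} W15={i} W16={d} W23={h} W34={c,e} W56={g}
C dims 6,7; δ0: rk 5, SNF 1^5
degree 0: 6−5−0 = 1 → Ȟ^0 ≅ Z
degree 1: 7−0−5 = 2 → Ȟ^1 ≅ Z^2
degree 2: 0−0−0 = 0 → Ȟ^2 ≅ 0


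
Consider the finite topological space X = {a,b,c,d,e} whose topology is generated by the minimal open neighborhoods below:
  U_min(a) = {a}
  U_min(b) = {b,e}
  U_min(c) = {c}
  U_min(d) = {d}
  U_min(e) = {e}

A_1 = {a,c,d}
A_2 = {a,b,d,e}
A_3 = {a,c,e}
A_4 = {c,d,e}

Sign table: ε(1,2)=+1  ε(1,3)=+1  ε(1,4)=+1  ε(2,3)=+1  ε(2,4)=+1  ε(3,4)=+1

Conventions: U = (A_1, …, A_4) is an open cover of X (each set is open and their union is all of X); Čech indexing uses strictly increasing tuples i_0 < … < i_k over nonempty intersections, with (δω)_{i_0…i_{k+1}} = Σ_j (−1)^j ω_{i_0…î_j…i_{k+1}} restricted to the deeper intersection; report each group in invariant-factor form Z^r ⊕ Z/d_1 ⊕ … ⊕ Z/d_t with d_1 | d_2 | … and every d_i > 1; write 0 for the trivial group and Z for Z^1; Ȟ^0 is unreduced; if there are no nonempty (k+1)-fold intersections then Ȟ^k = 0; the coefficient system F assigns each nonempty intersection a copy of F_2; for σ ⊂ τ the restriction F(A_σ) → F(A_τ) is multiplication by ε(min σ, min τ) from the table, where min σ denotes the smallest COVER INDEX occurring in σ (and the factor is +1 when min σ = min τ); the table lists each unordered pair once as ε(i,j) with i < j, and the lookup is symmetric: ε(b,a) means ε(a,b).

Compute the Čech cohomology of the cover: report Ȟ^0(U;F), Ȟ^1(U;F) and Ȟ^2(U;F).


nonempty intersections:
  A12={a,d} A13={a,c} A14={c,d} A23={a,e} A24={d,e} A34={c,e}
  A123={a} A124={d} A134={c} A234={e}
C dims 4,6,4; δ0: rk_F2 3; δ1: rk_F2 3
Ȟ^0: (4−3)−0=1 ⇒ Z/2
Ȟ^1: (6−3)−3=0 ⇒ 0
Ȟ^2: (4−0)−3=1 ⇒ Z/2

Ȟ^0(U;F) ≅ Z/2; Ȟ^1(U;F) ≅ 0; Ȟ^2(U;F) ≅ Z/2


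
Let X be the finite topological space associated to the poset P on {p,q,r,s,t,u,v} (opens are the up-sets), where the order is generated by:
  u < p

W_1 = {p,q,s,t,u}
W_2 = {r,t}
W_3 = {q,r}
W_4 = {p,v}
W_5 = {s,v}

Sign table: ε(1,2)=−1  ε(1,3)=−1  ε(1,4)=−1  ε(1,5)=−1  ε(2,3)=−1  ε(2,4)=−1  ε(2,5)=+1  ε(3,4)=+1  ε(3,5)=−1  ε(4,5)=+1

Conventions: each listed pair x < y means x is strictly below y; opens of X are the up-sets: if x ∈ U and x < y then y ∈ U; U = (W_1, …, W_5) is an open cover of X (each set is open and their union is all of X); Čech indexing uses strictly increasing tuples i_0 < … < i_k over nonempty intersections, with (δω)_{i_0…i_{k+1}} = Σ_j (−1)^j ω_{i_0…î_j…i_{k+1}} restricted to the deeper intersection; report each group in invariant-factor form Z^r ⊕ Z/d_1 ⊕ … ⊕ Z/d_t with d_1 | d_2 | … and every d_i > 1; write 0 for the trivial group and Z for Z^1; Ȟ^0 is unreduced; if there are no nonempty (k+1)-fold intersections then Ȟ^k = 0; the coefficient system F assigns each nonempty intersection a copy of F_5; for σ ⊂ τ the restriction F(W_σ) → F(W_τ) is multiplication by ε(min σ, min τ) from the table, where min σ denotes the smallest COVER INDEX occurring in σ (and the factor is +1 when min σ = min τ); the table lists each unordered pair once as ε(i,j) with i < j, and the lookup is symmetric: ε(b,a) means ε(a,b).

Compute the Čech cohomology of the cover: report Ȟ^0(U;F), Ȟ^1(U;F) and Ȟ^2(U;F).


nerve of the cover:
  W12={t} W13={q} W14={p} W15={s} W23={r} W45={v}
C dims 5,6; δ0: rk_F5 5
Ȟ^0 = (5 − 5) − 0 = 0, so Ȟ^0 ≅ 0
Ȟ^1 = (6 − 0) − 5 = 1, so Ȟ^1 ≅ Z/5
Ȟ^2 = (0 − 0) − 0 = 0, so Ȟ^2 ≅ 0

Ȟ^0 ≅ 0; Ȟ^1 ≅ Z/5; Ȟ^2 ≅ 0


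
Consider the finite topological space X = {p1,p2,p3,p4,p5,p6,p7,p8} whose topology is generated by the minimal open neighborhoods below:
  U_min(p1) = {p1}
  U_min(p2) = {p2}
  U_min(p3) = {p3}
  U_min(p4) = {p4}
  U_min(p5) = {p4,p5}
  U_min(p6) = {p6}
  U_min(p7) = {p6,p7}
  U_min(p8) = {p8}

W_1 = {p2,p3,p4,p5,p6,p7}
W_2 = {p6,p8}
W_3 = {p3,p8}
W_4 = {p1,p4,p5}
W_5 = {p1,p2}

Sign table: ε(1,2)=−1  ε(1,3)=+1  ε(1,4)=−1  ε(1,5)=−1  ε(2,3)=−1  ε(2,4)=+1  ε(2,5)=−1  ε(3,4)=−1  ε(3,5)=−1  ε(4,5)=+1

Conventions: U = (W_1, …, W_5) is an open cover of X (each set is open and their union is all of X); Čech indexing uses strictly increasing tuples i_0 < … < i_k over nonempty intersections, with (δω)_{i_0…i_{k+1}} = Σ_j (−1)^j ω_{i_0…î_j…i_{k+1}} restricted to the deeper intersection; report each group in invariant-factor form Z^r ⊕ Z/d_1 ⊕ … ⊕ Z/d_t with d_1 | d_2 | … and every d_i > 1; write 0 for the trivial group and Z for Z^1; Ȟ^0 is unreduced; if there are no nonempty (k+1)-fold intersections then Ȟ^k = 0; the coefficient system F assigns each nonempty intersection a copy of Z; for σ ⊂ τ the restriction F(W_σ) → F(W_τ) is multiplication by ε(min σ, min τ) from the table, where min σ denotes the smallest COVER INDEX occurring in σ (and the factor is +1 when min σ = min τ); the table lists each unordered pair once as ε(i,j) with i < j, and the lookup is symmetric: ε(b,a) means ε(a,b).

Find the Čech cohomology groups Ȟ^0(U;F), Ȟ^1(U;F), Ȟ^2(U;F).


nerve simplices:
  W12={p6} W13={p3} W14={p4,p5} W15={p2} W23={p8} W45={p1}
C dims 5,6; δ0: rk 4, SNF 1^4
degree 0: 5−4−0 = 1 → Ȟ^0 ≅ Z
degree 1: 6−0−4 = 2 → Ȟ^1 ≅ Z^2
degree 2: 0−0−0 = 0 → Ȟ^2 ≅ 0

Ȟ^0 ≅ Z,  Ȟ^1 ≅ Z^2,  Ȟ^2 ≅ 0


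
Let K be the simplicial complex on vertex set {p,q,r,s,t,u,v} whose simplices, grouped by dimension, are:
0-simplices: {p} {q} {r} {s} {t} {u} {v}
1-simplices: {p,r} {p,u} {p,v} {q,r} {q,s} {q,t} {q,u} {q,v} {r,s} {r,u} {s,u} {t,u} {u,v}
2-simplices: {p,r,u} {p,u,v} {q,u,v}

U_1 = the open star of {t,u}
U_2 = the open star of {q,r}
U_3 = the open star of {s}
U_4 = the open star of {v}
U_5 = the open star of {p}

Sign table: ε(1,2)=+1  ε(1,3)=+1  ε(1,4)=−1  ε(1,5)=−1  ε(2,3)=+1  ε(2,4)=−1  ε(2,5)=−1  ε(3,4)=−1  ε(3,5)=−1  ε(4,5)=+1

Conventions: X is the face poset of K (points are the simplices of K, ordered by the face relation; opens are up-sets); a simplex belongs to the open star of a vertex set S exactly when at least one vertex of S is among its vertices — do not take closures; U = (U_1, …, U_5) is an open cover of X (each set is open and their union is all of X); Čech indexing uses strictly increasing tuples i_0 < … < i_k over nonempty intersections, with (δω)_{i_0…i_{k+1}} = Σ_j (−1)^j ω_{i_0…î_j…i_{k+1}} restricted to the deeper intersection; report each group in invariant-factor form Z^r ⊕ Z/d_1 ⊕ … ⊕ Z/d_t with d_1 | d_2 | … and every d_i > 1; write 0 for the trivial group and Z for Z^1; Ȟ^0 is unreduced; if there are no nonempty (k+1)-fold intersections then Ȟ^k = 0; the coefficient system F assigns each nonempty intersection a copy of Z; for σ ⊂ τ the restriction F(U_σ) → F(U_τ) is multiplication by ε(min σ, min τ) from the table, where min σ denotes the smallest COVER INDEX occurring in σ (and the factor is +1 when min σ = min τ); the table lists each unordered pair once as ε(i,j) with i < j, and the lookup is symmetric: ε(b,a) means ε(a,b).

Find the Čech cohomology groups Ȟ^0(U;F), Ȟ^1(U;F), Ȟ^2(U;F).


intersection data:
  U1={{t},{u},{p,u},{q,t},{q,u},{r,u},{s,u},{t,u},{u,v},{p,r,u},{p,u,v},{q,u,v}} U2={{q},{r},{p,r},{q,r},{q,s},{q,t},{q,u},{q,v},{r,s},{r,u},{p,r,u},{q,u,v}} U3={{s},{q,s},{r,s},{s,u}} U4={{v},{p,v},{q,v},{u,v},{p,u,v},{q,u,v}} U5={{p},{p,r},{p,u},{p,v},{p,r,u},{p,u,v}}
  U12={{q,t},{q,u},{r,u},{p,r,u},{q,u,v}} U13={{s,u}} U14={{u,v},{p,u,v},{q,u,v}} U15={{p,u},{p,r,u},{p,u,v}} U23={{q,s},{r,s}} U24={{q,v},{q,u,v}} U25={{p,r},{p,r,u}} U45={{p,v},{p,u,v}}
  U124={{q,u,v}} U125={{p,r,u}} U145={{p,u,v}}
C dims 5,8,3; δ0: rk 4, SNF 1^4; δ1: rk 3, SNF 1^3
Ȟ^0 = (5 − 4) − 0 = 1, so Ȟ^0 ≅ Z
Ȟ^1 = (8 − 3) − 4 = 1, so Ȟ^1 ≅ Z
Ȟ^2 = (3 − 0) − 3 = 0, so Ȟ^2 ≅ 0

Ȟ^0 = Z,  Ȟ^1 = Z,  Ȟ^2 = 0


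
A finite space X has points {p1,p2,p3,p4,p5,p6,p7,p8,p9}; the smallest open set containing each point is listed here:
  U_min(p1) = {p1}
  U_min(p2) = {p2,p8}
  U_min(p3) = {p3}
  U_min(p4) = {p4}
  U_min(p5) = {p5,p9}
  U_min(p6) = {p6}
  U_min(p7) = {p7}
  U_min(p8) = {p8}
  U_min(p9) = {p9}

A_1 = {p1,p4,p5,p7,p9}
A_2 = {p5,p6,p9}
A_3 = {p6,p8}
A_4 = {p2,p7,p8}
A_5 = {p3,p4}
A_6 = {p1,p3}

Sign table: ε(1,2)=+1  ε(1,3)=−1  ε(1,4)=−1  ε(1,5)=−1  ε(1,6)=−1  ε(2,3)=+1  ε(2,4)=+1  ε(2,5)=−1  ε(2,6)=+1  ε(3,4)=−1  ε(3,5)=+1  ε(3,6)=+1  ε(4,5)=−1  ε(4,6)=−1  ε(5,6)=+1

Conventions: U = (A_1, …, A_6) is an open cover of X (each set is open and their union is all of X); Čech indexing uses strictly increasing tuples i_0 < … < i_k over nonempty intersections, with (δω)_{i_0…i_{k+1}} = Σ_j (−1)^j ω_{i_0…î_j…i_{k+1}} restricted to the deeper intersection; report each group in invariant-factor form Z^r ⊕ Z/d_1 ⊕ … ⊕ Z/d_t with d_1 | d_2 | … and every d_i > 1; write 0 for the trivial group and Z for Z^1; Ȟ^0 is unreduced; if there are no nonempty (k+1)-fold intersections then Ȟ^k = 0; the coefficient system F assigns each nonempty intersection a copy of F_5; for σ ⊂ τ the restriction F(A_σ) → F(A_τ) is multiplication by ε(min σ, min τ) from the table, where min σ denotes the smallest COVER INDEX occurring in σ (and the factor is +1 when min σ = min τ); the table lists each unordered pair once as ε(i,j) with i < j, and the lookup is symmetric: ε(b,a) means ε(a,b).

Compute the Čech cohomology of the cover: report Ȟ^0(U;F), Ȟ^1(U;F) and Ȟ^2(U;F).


Ȟ^0(U;F) ≅ Z/5; Ȟ^1(U;F) ≅ Z/5 ⊕ Z/5; Ȟ^2(U;F) ≅ 0

nerve simplices:
  A12={p5,p9} A14={p7} A15={p4} A16={p1} A23={p6} A34={p8} A56={p3}
C dims 6,7; δ0: rk_F5 5
degree 0: 6−5−0 = 1 → Ȟ^0 ≅ Z/5
degree 1: 7−0−5 = 2 → Ȟ^1 ≅ Z/5 ⊕ Z/5
degree 2: 0−0−0 = 0 → Ȟ^2 ≅ 0
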